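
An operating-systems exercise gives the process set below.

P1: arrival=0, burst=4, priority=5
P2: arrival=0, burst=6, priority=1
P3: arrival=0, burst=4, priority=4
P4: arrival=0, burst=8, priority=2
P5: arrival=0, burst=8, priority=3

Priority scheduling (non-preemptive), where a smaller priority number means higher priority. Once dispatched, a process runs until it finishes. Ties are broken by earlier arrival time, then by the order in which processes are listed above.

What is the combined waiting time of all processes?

68

Gantt: | P2 0-6 | P4 6-14 | P5 14-22 | P3 22-26 | P1 26-30 |
Completion: P1=30  P2=6  P3=26  P4=14  P5=22
Waiting = turnaround − burst: P1=26, P2=0, P3=22, P4=6, P5=14
Total waiting = 26 + 0 + 22 + 6 + 14 = 68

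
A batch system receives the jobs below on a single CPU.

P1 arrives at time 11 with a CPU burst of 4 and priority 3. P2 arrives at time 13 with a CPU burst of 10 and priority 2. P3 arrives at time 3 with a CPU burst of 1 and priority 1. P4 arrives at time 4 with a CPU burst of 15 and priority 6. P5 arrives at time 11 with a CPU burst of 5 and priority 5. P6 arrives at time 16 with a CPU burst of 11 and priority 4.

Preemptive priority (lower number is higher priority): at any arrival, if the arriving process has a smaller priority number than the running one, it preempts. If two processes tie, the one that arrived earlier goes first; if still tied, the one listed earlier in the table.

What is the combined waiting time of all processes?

Gantt: | idle 0-3 | P3 3-4 | P4 4-11 | P1 11-13 | P2 13-23 | P1 23-25 | P6 25-36 | P5 36-41 | P4 41-49 |
Completion: P1=25  P2=23  P3=4  P4=49  P5=41  P6=36
Turnaround (C−A): P1=14  P2=10  P3=1  P4=45  P5=30  P6=20
Waiting = turnaround − burst: P1=10, P2=0, P3=0, P4=30, P5=25, P6=9
Total waiting = 10 + 0 + 0 + 30 + 25 + 9 = 74

74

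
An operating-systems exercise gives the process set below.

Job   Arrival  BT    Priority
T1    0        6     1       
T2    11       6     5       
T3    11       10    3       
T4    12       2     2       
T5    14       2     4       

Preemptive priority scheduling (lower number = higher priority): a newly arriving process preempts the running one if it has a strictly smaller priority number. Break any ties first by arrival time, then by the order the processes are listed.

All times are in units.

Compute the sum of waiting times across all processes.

Schedule: | T1 0-6 | idle 6-11 | T3 11-12 | T4 12-14 | T3 14-23 | T5 23-25 | T2 25-31 |
Completion: T1=6  T2=31  T3=23  T4=14  T5=25
Waiting = turnaround − burst: T1=0, T2=14, T3=2, T4=0, T5=9
Total waiting = 0 + 14 + 2 + 0 + 9 = 25

25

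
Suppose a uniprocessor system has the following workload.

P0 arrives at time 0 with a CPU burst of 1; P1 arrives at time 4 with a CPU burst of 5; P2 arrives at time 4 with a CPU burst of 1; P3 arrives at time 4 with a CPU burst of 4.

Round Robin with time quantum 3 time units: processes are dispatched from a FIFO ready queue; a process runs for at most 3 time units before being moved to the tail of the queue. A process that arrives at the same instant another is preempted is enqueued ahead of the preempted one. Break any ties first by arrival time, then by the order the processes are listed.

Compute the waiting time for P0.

Gantt: | P0 0-1 | idle 1-4 | P1 4-7 | P2 7-8 | P3 8-11 | P1 11-13 | P3 13-14 |
Completion: P0=1  P1=13  P2=8  P3=14
Waiting(P0) = turnaround − burst = 1 − 1 = 0

0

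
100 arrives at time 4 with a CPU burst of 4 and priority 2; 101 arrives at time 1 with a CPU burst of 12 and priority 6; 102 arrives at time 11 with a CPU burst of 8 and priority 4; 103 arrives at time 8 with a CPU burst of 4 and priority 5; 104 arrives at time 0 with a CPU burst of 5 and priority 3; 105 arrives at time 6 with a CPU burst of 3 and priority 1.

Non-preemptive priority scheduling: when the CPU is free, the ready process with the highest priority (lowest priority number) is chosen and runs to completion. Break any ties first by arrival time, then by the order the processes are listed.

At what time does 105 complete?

12

Timeline: | 104 0-5 | 100 5-9 | 105 9-12 | 102 12-20 | 103 20-24 | 101 24-36 |
Completion: 100=9  101=36  102=20  103=24  104=5  105=12
Turnaround (C−A): 100=5  101=35  102=9  103=16  104=5  105=6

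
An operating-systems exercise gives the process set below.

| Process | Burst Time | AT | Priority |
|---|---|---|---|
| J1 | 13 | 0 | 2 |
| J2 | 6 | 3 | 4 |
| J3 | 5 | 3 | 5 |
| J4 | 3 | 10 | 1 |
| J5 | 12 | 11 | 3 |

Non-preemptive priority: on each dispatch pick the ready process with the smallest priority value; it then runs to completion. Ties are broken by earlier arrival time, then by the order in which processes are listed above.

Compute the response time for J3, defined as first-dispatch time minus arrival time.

Gantt: | J1 0-13 | J4 13-16 | J5 16-28 | J2 28-34 | J3 34-39 |
Completion: J1=13  J2=34  J3=39  J4=16  J5=28
Response(J3) = first start − arrival = 34 − 3 = 31

31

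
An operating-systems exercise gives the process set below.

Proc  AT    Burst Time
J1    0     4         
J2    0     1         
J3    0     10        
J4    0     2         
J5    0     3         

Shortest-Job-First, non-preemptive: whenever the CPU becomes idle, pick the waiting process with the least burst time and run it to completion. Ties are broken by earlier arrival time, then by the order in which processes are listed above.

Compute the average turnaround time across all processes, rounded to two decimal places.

8.00

Timeline: | J2 0-1 | J4 1-3 | J5 3-6 | J1 6-10 | J3 10-20 |
Completion: J1=10  J2=1  J3=20  J4=3  J5=6
Turnaround (C−A): J1=10  J2=1  J3=20  J4=3  J5=6
Turnaround times: J1=10, J2=1, J3=20, J4=3, J5=6
Average turnaround = (10+1+20+3+6) / 5 = 40/5 = 8.00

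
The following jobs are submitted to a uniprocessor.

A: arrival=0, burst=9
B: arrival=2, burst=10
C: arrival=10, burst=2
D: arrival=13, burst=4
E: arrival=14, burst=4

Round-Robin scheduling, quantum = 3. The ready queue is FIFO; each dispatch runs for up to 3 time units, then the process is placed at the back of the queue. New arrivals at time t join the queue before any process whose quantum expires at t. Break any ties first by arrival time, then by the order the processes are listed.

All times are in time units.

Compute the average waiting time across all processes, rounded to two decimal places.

9.60

Gantt: | A 0-3 | B 3-6 | A 6-9 | B 9-12 | A 12-15 | C 15-17 | B 17-20 | D 20-23 | E 23-26 | B 26-27 | D 27-28 | E 28-29 |
Completion: A=15  B=27  C=17  D=28  E=29
Turnaround (C−A): A=15  B=25  C=7  D=15  E=15
Waiting times: A=6, B=15, C=5, D=11, E=11
Average waiting = (6+15+5+11+11) / 5 = 48/5 = 9.60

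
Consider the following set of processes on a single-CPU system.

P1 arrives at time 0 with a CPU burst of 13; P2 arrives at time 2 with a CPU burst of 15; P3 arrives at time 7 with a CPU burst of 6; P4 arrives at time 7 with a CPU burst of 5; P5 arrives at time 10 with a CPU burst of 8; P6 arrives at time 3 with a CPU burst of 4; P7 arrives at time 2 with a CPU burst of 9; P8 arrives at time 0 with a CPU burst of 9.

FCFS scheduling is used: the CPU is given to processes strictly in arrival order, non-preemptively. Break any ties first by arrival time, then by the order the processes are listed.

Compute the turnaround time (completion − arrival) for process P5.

Timeline: | P1 0-13 | P8 13-22 | P2 22-37 | P7 37-46 | P6 46-50 | P3 50-56 | P4 56-61 | P5 61-69 |
Completion: P1=13  P2=37  P3=56  P4=61  P5=69  P6=50  P7=46  P8=22
Turnaround (C−A): P1=13  P2=35  P3=49  P4=54  P5=59  P6=47  P7=44  P8=22
Turnaround(P5) = completion − arrival = 69 − 10 = 59

59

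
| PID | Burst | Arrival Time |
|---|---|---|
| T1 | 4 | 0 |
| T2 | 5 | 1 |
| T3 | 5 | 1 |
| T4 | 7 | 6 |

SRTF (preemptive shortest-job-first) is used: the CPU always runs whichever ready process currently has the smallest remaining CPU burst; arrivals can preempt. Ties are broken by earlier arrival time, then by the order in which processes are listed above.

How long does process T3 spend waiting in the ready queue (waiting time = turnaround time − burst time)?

Timeline: | T1 0-4 | T2 4-9 | T3 9-14 | T4 14-21 |
Completion: T1=4  T2=9  T3=14  T4=21
Turnaround (C−A): T1=4  T2=8  T3=13  T4=15
Waiting(T3) = turnaround − burst = 13 − 5 = 8

8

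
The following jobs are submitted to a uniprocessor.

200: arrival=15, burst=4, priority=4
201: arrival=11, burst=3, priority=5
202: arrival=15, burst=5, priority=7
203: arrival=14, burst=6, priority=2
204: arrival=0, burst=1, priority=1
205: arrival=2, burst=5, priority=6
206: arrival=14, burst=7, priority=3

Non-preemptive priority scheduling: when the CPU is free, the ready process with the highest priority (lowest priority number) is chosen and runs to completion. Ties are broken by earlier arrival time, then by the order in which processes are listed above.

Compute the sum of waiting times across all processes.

Timeline: | 204 0-1 | idle 1-2 | 205 2-7 | idle 7-11 | 201 11-14 | 203 14-20 | 206 20-27 | 200 27-31 | 202 31-36 |
Completion: 200=31  201=14  202=36  203=20  204=1  205=7  206=27
Turnaround (C−A): 200=16  201=3  202=21  203=6  204=1  205=5  206=13
Waiting = turnaround − burst: 200=12, 201=0, 202=16, 203=0, 204=0, 205=0, 206=6
Total waiting = 12 + 0 + 16 + 0 + 0 + 0 + 6 = 34

34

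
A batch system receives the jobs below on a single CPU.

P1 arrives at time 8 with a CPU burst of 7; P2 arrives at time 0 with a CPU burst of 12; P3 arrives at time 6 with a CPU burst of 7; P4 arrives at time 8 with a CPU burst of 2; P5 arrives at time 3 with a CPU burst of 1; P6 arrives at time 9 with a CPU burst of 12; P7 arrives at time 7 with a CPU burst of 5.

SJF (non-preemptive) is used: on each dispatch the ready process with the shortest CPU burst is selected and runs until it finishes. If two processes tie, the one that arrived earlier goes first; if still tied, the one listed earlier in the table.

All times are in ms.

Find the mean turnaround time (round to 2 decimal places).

Schedule: | P2 0-12 | P5 12-13 | P4 13-15 | P7 15-20 | P3 20-27 | P1 27-34 | P6 34-46 |
Completion: P1=34  P2=12  P3=27  P4=15  P5=13  P6=46  P7=20
Turnaround (C−A): P1=26  P2=12  P3=21  P4=7  P5=10  P6=37  P7=13
Turnaround times: P1=26, P2=12, P3=21, P4=7, P5=10, P6=37, P7=13
Average turnaround = (26+12+21+7+10+37+13) / 7 = 126/7 = 18.00

18.00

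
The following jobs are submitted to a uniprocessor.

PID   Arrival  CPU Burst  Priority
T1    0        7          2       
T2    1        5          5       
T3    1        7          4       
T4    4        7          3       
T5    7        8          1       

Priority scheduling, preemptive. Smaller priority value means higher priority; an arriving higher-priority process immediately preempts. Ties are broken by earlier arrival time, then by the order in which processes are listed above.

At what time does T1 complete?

Timeline: | T1 0-7 | T5 7-15 | T4 15-22 | T3 22-29 | T2 29-34 |
Completion: T1=7  T2=34  T3=29  T4=22  T5=15

7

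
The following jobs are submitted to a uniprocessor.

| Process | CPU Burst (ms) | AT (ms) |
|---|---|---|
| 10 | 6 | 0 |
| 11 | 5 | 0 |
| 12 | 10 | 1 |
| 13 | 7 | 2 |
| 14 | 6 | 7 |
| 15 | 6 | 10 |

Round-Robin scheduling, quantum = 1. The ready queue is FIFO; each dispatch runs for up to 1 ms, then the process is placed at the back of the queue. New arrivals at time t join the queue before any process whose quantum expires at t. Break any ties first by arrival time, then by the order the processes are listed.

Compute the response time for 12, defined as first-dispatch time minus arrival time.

Timeline: | 10 0-1 | 11 1-2 | 12 2-3 | 10 3-4 | 13 4-5 | 11 5-6 | 12 6-7 | 10 7-8 | 13 8-9 | 11 9-10 | 14 10-11 | 12 11-12 | 10 12-13 | 13 13-14 | 15 14-15 | 11 15-16 | 14 16-17 | 12 17-18 | 10 18-19 | 13 19-20 | 15 20-21 | 11 21-22 | 14 22-23 | 12 23-24 | 10 24-25 | 13 25-26 | 15 26-27 | 14 27-28 | 12 28-29 | 13 29-30 | 15 30-31 | 14 31-32 | 12 32-33 | 13 33-34 | 15 34-35 | 14 35-36 | 12 36-37 | 15 37-38 | 12 38-40 |
Completion: 10=25  11=22  12=40  13=34  14=36  15=38
Response(12) = first start − arrival = 2 − 1 = 1

1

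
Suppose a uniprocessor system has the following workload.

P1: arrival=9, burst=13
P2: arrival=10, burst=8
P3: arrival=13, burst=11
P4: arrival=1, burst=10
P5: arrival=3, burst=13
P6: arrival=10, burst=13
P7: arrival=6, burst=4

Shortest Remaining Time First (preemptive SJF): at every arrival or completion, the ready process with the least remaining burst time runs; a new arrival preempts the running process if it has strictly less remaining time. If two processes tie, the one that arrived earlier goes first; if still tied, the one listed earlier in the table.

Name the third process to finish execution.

P2

Schedule: | idle 0-1 | P4 1-6 | P7 6-10 | P4 10-15 | P2 15-23 | P3 23-34 | P5 34-47 | P1 47-60 | P6 60-73 |
Completion: P1=60  P2=23  P3=34  P4=15  P5=47  P6=73  P7=10
Turnaround (C−A): P1=51  P2=13  P3=21  P4=14  P5=44  P6=63  P7=4
Finish order: P7 → P4 → P2 → P3 → P5 → P1 → P6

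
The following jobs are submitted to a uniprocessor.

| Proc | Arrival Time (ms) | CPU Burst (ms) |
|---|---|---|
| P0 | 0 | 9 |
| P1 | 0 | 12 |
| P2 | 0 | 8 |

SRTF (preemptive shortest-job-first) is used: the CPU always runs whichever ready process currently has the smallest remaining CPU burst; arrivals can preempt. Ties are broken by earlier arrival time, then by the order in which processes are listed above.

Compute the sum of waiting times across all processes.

25

Schedule: | P2 0-8 | P0 8-17 | P1 17-29 |
Completion: P0=17  P1=29  P2=8
Turnaround (C−A): P0=17  P1=29  P2=8
Waiting = turnaround − burst: P0=8, P1=17, P2=0
Total waiting = 8 + 17 + 0 = 25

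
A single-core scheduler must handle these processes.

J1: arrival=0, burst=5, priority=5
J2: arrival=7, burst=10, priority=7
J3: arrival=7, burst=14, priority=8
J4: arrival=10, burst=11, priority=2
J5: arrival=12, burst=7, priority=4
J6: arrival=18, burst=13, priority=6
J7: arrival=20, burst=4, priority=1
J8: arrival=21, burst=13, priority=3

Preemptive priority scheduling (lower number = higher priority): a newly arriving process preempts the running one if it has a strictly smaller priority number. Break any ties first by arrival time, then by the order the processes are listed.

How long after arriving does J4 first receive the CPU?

Gantt: | J1 0-5 | idle 5-7 | J2 7-10 | J4 10-20 | J7 20-24 | J4 24-25 | J8 25-38 | J5 38-45 | J6 45-58 | J2 58-65 | J3 65-79 |
Completion: J1=5  J2=65  J3=79  J4=25  J5=45  J6=58  J7=24  J8=38
Response(J4) = first start − arrival = 10 − 10 = 0

0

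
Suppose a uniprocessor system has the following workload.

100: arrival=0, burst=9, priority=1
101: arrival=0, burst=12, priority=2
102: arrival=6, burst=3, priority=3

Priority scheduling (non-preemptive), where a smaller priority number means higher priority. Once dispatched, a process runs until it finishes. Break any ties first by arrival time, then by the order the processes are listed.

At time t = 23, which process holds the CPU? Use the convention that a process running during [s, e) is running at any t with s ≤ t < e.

102

Gantt: | 100 0-9 | 101 9-21 | 102 21-24 |
Completion: 100=9  101=21  102=24
Turnaround (C−A): 100=9  101=21  102=18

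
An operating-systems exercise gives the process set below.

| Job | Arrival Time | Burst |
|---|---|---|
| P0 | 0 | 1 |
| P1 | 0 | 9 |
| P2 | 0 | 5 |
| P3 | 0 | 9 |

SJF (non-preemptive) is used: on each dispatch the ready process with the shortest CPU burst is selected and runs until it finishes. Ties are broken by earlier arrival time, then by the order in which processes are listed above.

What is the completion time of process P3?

24

Gantt: | P0 0-1 | P2 1-6 | P1 6-15 | P3 15-24 |
Completion: P0=1  P1=15  P2=6  P3=24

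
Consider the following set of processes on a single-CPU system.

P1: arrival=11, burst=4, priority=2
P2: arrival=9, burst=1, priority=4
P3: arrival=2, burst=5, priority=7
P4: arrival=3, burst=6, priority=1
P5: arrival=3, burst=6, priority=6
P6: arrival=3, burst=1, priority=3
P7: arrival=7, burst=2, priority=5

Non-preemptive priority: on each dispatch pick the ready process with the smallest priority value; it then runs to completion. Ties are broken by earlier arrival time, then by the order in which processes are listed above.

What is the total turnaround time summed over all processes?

84

Schedule: | idle 0-2 | P3 2-7 | P4 7-13 | P1 13-17 | P6 17-18 | P2 18-19 | P7 19-21 | P5 21-27 |
Completion: P1=17  P2=19  P3=7  P4=13  P5=27  P6=18  P7=21
Turnaround (C−A): P1=6  P2=10  P3=5  P4=10  P5=24  P6=15  P7=14
Turnaround = completion − arrival: P1=6, P2=10, P3=5, P4=10, P5=24, P6=15, P7=14
Total turnaround = 6 + 10 + 5 + 10 + 24 + 15 + 14 = 84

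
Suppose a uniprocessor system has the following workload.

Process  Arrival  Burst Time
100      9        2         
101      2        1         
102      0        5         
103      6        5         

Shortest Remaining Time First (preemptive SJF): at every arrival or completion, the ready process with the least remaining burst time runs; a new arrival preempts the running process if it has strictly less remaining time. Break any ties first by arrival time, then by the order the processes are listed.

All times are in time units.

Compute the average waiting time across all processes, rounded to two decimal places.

Timeline: | 102 0-2 | 101 2-3 | 102 3-6 | 103 6-11 | 100 11-13 |
Completion: 100=13  101=3  102=6  103=11
Waiting times: 100=2, 101=0, 102=1, 103=0
Average waiting = (2+0+1+0) / 4 = 3/4 = 0.75

0.75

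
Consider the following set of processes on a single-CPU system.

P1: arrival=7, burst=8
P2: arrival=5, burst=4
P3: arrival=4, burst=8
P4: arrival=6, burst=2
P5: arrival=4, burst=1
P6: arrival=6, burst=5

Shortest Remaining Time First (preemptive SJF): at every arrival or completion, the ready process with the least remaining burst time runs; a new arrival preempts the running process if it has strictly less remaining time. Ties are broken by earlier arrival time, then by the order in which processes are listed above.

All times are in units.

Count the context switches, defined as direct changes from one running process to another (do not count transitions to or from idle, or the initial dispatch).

Gantt: | idle 0-4 | P5 4-5 | P2 5-6 | P4 6-8 | P2 8-11 | P6 11-16 | P3 16-24 | P1 24-32 |
Completion: P1=32  P2=11  P3=24  P4=8  P5=5  P6=16
Turnaround (C−A): P1=25  P2=6  P3=20  P4=2  P5=1  P6=10

6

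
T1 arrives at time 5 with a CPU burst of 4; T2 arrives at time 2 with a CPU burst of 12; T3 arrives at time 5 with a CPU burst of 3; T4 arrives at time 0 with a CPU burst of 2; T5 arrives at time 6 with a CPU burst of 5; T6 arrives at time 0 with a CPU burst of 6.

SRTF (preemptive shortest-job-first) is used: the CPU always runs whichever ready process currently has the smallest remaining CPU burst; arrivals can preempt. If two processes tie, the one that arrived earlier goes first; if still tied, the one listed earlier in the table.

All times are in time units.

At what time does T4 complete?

2

Schedule: | T4 0-2 | T6 2-8 | T3 8-11 | T1 11-15 | T5 15-20 | T2 20-32 |
Completion: T1=15  T2=32  T3=11  T4=2  T5=20  T6=8
Turnaround (C−A): T1=10  T2=30  T3=6  T4=2  T5=14  T6=8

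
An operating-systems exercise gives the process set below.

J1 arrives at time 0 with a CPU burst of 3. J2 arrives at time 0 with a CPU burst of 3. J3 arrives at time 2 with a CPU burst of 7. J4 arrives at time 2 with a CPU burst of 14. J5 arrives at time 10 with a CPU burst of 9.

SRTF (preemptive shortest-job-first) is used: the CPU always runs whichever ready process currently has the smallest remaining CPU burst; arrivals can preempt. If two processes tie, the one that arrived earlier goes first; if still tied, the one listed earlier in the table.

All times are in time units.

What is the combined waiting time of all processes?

30

Gantt: | J1 0-3 | J2 3-6 | J3 6-13 | J5 13-22 | J4 22-36 |
Completion: J1=3  J2=6  J3=13  J4=36  J5=22
Turnaround (C−A): J1=3  J2=6  J3=11  J4=34  J5=12
Waiting = turnaround − burst: J1=0, J2=3, J3=4, J4=20, J5=3
Total waiting = 0 + 3 + 4 + 20 + 3 = 30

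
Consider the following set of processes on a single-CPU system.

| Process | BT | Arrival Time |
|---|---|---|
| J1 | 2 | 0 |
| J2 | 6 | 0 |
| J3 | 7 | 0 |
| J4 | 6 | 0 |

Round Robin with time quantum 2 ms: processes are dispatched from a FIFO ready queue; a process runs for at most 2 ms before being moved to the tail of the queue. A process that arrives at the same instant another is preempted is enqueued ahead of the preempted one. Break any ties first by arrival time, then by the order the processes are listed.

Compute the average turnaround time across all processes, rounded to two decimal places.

14.75

Gantt: | J1 0-2 | J2 2-4 | J3 4-6 | J4 6-8 | J2 8-10 | J3 10-12 | J4 12-14 | J2 14-16 | J3 16-18 | J4 18-20 | J3 20-21 |
Completion: J1=2  J2=16  J3=21  J4=20
Turnaround (C−A): J1=2  J2=16  J3=21  J4=20
Turnaround times: J1=2, J2=16, J3=21, J4=20
Average turnaround = (2+16+21+20) / 4 = 59/4 = 14.75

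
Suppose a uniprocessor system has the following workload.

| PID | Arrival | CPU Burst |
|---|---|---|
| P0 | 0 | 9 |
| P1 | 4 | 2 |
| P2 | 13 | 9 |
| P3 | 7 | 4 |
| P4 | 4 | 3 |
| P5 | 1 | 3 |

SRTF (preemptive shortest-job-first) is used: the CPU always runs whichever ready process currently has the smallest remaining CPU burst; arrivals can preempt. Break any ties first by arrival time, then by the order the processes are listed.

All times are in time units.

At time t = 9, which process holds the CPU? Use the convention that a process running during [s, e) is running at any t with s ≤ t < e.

Timeline: | P0 0-1 | P5 1-4 | P1 4-6 | P4 6-9 | P3 9-13 | P0 13-21 | P2 21-30 |
Completion: P0=21  P1=6  P2=30  P3=13  P4=9  P5=4
Turnaround (C−A): P0=21  P1=2  P2=17  P3=6  P4=5  P5=3

P3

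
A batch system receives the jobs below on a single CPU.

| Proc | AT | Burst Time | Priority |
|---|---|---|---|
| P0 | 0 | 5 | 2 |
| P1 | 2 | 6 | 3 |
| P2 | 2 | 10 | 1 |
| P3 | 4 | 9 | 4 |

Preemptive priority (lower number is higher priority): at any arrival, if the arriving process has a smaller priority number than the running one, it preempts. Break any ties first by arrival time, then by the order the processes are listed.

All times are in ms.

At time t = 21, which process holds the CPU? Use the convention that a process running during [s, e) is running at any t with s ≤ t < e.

Gantt: | P0 0-2 | P2 2-12 | P0 12-15 | P1 15-21 | P3 21-30 |
Completion: P0=15  P1=21  P2=12  P3=30

P3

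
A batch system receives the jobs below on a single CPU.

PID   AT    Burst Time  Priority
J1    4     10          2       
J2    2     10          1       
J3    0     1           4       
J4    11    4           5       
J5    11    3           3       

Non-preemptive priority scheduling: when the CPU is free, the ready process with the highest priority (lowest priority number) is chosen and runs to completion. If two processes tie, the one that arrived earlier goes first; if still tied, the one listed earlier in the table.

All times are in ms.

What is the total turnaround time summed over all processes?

Gantt: | J3 0-1 | idle 1-2 | J2 2-12 | J1 12-22 | J5 22-25 | J4 25-29 |
Completion: J1=22  J2=12  J3=1  J4=29  J5=25
Turnaround (C−A): J1=18  J2=10  J3=1  J4=18  J5=14
Turnaround = completion − arrival: J1=18, J2=10, J3=1, J4=18, J5=14
Total turnaround = 18 + 10 + 1 + 18 + 14 = 61

61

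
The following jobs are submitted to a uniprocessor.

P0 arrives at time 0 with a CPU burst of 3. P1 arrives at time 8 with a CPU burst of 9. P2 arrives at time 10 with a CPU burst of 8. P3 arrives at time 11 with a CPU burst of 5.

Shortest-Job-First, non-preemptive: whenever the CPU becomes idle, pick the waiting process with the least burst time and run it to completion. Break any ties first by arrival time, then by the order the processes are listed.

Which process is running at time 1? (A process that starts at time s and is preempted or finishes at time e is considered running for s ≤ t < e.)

P0

Timeline: | P0 0-3 | idle 3-8 | P1 8-17 | P3 17-22 | P2 22-30 |
Completion: P0=3  P1=17  P2=30  P3=22
Turnaround (C−A): P0=3  P1=9  P2=20  P3=11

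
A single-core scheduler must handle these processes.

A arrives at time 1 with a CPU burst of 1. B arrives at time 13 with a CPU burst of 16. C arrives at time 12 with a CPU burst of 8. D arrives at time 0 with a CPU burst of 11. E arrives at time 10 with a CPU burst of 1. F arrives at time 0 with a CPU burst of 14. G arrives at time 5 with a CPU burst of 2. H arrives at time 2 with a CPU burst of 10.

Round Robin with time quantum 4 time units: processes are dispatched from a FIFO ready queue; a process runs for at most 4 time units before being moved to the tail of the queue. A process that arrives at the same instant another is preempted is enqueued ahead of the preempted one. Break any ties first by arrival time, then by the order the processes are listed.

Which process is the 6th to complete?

H

Schedule: | D 0-4 | F 4-8 | A 8-9 | H 9-13 | D 13-17 | G 17-19 | F 19-23 | E 23-24 | C 24-28 | B 28-32 | H 32-36 | D 36-39 | F 39-43 | C 43-47 | B 47-51 | H 51-53 | F 53-55 | B 55-63 |
Completion: A=9  B=63  C=47  D=39  E=24  F=55  G=19  H=53
Finish order: A → G → E → D → C → H → F → B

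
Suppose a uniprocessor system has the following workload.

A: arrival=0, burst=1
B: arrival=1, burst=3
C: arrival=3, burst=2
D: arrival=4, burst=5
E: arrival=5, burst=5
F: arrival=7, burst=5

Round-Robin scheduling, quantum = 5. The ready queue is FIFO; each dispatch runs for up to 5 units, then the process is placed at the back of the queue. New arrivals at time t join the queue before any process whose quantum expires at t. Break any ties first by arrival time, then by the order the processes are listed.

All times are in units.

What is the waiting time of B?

0

Timeline: | A 0-1 | B 1-4 | C 4-6 | D 6-11 | E 11-16 | F 16-21 |
Completion: A=1  B=4  C=6  D=11  E=16  F=21
Waiting(B) = turnaround − burst = 3 − 3 = 0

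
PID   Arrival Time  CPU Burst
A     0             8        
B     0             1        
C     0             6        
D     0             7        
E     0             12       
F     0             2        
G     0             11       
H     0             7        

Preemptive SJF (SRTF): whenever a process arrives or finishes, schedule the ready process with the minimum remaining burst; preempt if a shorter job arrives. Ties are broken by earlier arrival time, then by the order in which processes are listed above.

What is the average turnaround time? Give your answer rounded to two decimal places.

Schedule: | B 0-1 | F 1-3 | C 3-9 | D 9-16 | H 16-23 | A 23-31 | G 31-42 | E 42-54 |
Completion: A=31  B=1  C=9  D=16  E=54  F=3  G=42  H=23
Turnaround times: A=31, B=1, C=9, D=16, E=54, F=3, G=42, H=23
Average turnaround = (31+1+9+16+54+3+42+23) / 8 = 179/8 = 22.38

22.38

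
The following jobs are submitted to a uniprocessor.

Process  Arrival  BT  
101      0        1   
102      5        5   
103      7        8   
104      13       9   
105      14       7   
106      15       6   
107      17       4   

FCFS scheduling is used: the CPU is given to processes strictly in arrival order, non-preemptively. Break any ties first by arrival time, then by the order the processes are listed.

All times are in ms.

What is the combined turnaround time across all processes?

103

Gantt: | 101 0-1 | idle 1-5 | 102 5-10 | 103 10-18 | 104 18-27 | 105 27-34 | 106 34-40 | 107 40-44 |
Completion: 101=1  102=10  103=18  104=27  105=34  106=40  107=44
Turnaround (C−A): 101=1  102=5  103=11  104=14  105=20  106=25  107=27
Turnaround = completion − arrival: 101=1, 102=5, 103=11, 104=14, 105=20, 106=25, 107=27
Total turnaround = 1 + 5 + 11 + 14 + 20 + 25 + 27 = 103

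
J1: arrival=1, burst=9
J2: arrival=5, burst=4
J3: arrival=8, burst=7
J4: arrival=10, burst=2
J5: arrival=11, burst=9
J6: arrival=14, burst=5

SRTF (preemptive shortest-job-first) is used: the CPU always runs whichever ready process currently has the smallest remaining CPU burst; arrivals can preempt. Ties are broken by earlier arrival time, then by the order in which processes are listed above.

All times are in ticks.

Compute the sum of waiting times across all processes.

Timeline: | idle 0-1 | J1 1-5 | J2 5-9 | J1 9-10 | J4 10-12 | J1 12-16 | J6 16-21 | J3 21-28 | J5 28-37 |
Completion: J1=16  J2=9  J3=28  J4=12  J5=37  J6=21
Turnaround (C−A): J1=15  J2=4  J3=20  J4=2  J5=26  J6=7
Waiting = turnaround − burst: J1=6, J2=0, J3=13, J4=0, J5=17, J6=2
Total waiting = 6 + 0 + 13 + 0 + 17 + 2 = 38

38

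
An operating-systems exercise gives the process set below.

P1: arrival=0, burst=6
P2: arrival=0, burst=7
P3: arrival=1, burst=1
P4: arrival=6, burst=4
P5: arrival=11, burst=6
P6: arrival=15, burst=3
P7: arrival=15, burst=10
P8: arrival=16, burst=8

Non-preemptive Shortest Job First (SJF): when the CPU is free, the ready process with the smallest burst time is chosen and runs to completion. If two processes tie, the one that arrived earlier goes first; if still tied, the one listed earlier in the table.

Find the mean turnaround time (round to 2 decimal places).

Gantt: | P1 0-6 | P3 6-7 | P4 7-11 | P5 11-17 | P6 17-20 | P2 20-27 | P8 27-35 | P7 35-45 |
Completion: P1=6  P2=27  P3=7  P4=11  P5=17  P6=20  P7=45  P8=35
Turnaround times: P1=6, P2=27, P3=6, P4=5, P5=6, P6=5, P7=30, P8=19
Average turnaround = (6+27+6+5+6+5+30+19) / 8 = 104/8 = 13.00

13.00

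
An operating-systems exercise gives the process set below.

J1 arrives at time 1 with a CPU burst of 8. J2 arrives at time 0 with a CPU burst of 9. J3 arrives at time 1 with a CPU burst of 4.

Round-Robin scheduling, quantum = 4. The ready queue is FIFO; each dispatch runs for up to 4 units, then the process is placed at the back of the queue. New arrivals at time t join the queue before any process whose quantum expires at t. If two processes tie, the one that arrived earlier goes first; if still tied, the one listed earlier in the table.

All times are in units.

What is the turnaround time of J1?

19

Timeline: | J2 0-4 | J1 4-8 | J3 8-12 | J2 12-16 | J1 16-20 | J2 20-21 |
Completion: J1=20  J2=21  J3=12
Turnaround (C−A): J1=19  J2=21  J3=11
Turnaround(J1) = completion − arrival = 20 − 1 = 19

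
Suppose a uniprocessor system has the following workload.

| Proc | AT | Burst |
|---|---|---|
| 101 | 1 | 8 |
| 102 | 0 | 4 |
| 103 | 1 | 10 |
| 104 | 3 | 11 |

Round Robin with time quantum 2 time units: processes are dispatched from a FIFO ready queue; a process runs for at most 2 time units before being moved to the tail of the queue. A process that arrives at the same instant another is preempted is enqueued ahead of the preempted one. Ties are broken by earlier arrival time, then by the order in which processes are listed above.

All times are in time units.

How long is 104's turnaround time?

Schedule: | 102 0-2 | 101 2-4 | 103 4-6 | 102 6-8 | 104 8-10 | 101 10-12 | 103 12-14 | 104 14-16 | 101 16-18 | 103 18-20 | 104 20-22 | 101 22-24 | 103 24-26 | 104 26-28 | 103 28-30 | 104 30-33 |
Completion: 101=24  102=8  103=30  104=33
Turnaround (C−A): 101=23  102=8  103=29  104=30
Turnaround(104) = completion − arrival = 33 − 3 = 30

30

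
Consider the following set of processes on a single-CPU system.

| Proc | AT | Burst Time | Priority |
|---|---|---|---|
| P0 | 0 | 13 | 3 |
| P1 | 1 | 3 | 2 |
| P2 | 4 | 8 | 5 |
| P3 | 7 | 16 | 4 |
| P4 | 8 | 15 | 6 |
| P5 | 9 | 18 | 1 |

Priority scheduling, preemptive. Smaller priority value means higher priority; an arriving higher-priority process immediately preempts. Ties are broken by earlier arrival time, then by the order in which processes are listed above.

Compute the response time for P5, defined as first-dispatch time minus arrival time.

0

Gantt: | P0 0-1 | P1 1-4 | P0 4-9 | P5 9-27 | P0 27-34 | P3 34-50 | P2 50-58 | P4 58-73 |
Completion: P0=34  P1=4  P2=58  P3=50  P4=73  P5=27
Turnaround (C−A): P0=34  P1=3  P2=54  P3=43  P4=65  P5=18
Response(P5) = first start − arrival = 9 − 9 = 0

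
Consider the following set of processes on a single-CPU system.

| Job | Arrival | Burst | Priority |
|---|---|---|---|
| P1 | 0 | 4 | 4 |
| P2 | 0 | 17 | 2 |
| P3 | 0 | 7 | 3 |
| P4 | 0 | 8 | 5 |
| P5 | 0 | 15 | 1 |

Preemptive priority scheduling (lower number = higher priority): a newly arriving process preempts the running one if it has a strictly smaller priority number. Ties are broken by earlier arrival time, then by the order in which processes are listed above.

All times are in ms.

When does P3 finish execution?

39

Schedule: | P5 0-15 | P2 15-32 | P3 32-39 | P1 39-43 | P4 43-51 |
Completion: P1=43  P2=32  P3=39  P4=51  P5=15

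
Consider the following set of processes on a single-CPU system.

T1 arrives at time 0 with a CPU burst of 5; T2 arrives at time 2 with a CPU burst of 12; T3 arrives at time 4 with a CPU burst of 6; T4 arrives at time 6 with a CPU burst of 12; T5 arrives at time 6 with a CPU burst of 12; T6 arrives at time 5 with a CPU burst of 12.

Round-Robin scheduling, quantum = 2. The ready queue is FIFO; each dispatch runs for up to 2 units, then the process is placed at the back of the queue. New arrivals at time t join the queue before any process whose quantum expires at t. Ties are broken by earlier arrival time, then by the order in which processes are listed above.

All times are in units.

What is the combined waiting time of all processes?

182

Schedule: | T1 0-2 | T2 2-4 | T1 4-6 | T3 6-8 | T2 8-10 | T6 10-12 | T4 12-14 | T5 14-16 | T1 16-17 | T3 17-19 | T2 19-21 | T6 21-23 | T4 23-25 | T5 25-27 | T3 27-29 | T2 29-31 | T6 31-33 | T4 33-35 | T5 35-37 | T2 37-39 | T6 39-41 | T4 41-43 | T5 43-45 | T2 45-47 | T6 47-49 | T4 49-51 | T5 51-53 | T6 53-55 | T4 55-57 | T5 57-59 |
Completion: T1=17  T2=47  T3=29  T4=57  T5=59  T6=55
Turnaround (C−A): T1=17  T2=45  T3=25  T4=51  T5=53  T6=50
Waiting = turnaround − burst: T1=12, T2=33, T3=19, T4=39, T5=41, T6=38
Total waiting = 12 + 33 + 19 + 39 + 41 + 38 = 182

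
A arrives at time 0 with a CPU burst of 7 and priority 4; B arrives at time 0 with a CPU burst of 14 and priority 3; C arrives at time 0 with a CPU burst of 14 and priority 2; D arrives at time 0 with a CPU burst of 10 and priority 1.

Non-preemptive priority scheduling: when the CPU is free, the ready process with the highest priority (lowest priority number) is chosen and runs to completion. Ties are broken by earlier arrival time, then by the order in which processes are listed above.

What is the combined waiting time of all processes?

Schedule: | D 0-10 | C 10-24 | B 24-38 | A 38-45 |
Completion: A=45  B=38  C=24  D=10
Turnaround (C−A): A=45  B=38  C=24  D=10
Waiting = turnaround − burst: A=38, B=24, C=10, D=0
Total waiting = 38 + 24 + 10 + 0 = 72

72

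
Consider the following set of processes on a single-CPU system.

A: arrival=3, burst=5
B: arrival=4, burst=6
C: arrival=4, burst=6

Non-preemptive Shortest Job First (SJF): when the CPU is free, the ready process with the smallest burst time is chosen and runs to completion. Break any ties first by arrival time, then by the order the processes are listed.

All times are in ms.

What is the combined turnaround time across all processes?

31

Timeline: | idle 0-3 | A 3-8 | B 8-14 | C 14-20 |
Completion: A=8  B=14  C=20
Turnaround (C−A): A=5  B=10  C=16
Turnaround = completion − arrival: A=5, B=10, C=16
Total turnaround = 5 + 10 + 16 = 31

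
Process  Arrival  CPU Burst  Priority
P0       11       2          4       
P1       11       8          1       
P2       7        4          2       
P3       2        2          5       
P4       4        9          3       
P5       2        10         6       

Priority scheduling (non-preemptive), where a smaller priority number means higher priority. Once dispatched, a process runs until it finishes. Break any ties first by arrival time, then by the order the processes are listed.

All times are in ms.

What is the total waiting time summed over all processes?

Gantt: | idle 0-2 | P3 2-4 | P4 4-13 | P1 13-21 | P2 21-25 | P0 25-27 | P5 27-37 |
Completion: P0=27  P1=21  P2=25  P3=4  P4=13  P5=37
Turnaround (C−A): P0=16  P1=10  P2=18  P3=2  P4=9  P5=35
Waiting = turnaround − burst: P0=14, P1=2, P2=14, P3=0, P4=0, P5=25
Total waiting = 14 + 2 + 14 + 0 + 0 + 25 = 55

55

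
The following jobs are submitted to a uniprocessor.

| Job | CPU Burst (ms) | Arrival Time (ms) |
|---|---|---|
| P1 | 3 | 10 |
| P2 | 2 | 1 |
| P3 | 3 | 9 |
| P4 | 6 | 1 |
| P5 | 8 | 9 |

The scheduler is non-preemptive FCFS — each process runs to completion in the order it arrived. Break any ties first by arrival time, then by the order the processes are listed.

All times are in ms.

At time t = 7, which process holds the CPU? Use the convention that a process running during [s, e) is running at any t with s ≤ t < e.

Gantt: | idle 0-1 | P2 1-3 | P4 3-9 | P3 9-12 | P5 12-20 | P1 20-23 |
Completion: P1=23  P2=3  P3=12  P4=9  P5=20
Turnaround (C−A): P1=13  P2=2  P3=3  P4=8  P5=11

P4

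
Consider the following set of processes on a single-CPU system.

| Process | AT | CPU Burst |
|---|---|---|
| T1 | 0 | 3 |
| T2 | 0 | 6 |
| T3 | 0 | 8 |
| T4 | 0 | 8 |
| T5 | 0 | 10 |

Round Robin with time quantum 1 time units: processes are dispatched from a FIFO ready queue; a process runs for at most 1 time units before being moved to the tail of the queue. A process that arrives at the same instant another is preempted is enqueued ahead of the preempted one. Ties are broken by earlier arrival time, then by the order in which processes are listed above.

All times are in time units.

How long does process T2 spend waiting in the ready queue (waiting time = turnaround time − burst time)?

18

Gantt: | T1 0-1 | T2 1-2 | T3 2-3 | T4 3-4 | T5 4-5 | T1 5-6 | T2 6-7 | T3 7-8 | T4 8-9 | T5 9-10 | T1 10-11 | T2 11-12 | T3 12-13 | T4 13-14 | T5 14-15 | T2 15-16 | T3 16-17 | T4 17-18 | T5 18-19 | T2 19-20 | T3 20-21 | T4 21-22 | T5 22-23 | T2 23-24 | T3 24-25 | T4 25-26 | T5 26-27 | T3 27-28 | T4 28-29 | T5 29-30 | T3 30-31 | T4 31-32 | T5 32-35 |
Completion: T1=11  T2=24  T3=31  T4=32  T5=35
Waiting(T2) = turnaround − burst = 24 − 6 = 18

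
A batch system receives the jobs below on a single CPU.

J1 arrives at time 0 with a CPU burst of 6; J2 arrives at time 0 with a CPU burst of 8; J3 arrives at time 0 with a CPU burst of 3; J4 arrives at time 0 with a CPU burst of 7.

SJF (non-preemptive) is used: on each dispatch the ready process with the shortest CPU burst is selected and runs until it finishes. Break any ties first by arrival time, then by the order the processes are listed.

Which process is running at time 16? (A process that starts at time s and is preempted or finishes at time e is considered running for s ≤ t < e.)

J2

Gantt: | J3 0-3 | J1 3-9 | J4 9-16 | J2 16-24 |
Completion: J1=9  J2=24  J3=3  J4=16
Turnaround (C−A): J1=9  J2=24  J3=3  J4=16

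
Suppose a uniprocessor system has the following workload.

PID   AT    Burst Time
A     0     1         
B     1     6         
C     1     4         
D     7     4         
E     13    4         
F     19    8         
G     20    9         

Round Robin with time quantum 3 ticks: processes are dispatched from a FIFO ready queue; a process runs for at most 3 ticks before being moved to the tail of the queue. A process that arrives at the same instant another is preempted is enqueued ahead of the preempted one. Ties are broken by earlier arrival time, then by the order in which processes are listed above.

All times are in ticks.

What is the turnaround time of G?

Schedule: | A 0-1 | B 1-4 | C 4-7 | B 7-10 | D 10-13 | C 13-14 | E 14-17 | D 17-18 | E 18-19 | F 19-22 | G 22-25 | F 25-28 | G 28-31 | F 31-33 | G 33-36 |
Completion: A=1  B=10  C=14  D=18  E=19  F=33  G=36
Turnaround (C−A): A=1  B=9  C=13  D=11  E=6  F=14  G=16
Turnaround(G) = completion − arrival = 36 − 20 = 16

16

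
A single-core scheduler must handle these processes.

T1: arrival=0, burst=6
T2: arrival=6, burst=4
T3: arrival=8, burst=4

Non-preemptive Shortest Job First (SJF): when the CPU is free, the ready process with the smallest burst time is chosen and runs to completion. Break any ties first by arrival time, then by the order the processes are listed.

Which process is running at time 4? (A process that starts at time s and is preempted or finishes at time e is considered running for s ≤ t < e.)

T1

Schedule: | T1 0-6 | T2 6-10 | T3 10-14 |
Completion: T1=6  T2=10  T3=14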